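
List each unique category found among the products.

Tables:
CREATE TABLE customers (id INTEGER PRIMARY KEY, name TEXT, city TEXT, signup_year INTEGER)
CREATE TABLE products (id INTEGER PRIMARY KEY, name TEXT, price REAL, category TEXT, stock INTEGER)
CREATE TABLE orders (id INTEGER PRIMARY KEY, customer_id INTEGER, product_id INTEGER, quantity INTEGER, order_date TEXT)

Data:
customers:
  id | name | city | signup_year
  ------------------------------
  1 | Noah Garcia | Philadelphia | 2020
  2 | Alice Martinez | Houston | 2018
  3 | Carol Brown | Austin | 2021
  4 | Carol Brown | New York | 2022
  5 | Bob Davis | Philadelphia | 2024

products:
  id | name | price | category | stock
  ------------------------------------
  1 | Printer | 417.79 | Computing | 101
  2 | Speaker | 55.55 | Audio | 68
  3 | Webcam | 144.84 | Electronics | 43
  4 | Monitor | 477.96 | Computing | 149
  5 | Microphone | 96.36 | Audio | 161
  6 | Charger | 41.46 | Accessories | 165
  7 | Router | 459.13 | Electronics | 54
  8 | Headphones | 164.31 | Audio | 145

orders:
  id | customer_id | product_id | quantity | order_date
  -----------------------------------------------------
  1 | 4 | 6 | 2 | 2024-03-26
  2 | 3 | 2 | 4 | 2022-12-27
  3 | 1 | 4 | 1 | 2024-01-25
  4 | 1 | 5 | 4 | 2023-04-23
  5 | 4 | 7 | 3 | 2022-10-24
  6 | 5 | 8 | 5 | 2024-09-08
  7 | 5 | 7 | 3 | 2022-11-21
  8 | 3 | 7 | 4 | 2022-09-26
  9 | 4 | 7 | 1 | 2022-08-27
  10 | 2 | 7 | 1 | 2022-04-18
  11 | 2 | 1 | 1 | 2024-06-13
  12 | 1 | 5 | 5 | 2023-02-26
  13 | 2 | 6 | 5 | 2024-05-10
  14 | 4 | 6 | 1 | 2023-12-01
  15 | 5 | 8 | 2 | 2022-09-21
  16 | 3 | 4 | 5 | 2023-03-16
SELECT DISTINCT category FROM products

Execution result:
category
Computing
Audio
Electronics
Accessories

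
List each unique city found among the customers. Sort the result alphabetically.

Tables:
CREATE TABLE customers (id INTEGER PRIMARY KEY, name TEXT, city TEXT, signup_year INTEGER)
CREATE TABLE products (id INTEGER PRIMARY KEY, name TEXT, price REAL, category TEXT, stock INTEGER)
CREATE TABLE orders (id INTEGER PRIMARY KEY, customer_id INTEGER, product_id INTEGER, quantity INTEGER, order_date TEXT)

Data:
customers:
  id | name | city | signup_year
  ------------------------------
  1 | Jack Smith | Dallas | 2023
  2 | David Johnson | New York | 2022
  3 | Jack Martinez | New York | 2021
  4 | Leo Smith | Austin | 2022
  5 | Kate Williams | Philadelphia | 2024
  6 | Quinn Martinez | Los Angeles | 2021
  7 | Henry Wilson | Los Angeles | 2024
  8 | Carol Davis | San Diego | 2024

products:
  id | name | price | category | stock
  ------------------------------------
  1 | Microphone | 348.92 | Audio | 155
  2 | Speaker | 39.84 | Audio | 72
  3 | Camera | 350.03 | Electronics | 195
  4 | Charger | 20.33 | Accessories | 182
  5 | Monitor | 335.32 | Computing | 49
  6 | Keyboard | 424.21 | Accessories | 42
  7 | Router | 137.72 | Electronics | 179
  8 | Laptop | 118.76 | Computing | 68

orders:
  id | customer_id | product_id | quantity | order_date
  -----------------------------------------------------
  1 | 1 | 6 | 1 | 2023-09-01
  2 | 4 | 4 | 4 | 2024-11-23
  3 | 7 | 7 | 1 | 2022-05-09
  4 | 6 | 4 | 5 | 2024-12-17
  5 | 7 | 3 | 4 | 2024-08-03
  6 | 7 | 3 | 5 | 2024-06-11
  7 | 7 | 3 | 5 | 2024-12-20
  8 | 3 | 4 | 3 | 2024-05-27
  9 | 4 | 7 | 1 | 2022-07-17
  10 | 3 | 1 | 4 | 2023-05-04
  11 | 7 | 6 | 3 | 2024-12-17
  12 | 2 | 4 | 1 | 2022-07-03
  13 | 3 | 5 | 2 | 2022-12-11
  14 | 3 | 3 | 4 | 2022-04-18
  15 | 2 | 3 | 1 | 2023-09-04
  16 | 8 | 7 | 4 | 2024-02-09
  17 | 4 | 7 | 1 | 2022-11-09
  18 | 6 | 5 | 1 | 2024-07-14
SELECT DISTINCT city FROM customers ORDER BY city

Execution result:
city
Austin
Dallas
Los Angeles
New York
Philadelphia
San Diego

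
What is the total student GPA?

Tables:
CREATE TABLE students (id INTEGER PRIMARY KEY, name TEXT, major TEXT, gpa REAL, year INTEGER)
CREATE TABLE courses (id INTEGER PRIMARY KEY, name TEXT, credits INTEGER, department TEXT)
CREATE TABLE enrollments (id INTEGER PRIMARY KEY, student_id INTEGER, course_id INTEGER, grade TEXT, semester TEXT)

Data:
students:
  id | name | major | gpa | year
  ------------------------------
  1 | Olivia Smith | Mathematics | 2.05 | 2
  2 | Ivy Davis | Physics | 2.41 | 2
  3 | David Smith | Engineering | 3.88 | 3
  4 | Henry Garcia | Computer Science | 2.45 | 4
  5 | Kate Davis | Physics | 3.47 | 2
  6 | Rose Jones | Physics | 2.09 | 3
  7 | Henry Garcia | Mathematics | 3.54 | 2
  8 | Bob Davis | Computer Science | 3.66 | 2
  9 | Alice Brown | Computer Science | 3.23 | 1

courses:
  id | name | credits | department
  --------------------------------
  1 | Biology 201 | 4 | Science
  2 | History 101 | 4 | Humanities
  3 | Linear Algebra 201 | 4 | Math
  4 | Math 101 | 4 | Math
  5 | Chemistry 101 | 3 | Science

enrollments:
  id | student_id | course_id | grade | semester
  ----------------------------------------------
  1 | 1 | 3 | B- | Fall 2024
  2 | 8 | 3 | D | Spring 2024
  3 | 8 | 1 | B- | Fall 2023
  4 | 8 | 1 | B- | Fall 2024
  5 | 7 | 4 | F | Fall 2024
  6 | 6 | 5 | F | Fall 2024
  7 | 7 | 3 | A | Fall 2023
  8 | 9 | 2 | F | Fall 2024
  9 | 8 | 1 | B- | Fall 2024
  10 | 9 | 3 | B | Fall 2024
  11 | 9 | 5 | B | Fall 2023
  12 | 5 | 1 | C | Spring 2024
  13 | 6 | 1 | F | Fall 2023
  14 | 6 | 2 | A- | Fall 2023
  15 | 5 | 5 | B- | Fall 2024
SELECT SUM(gpa) FROM students

Execution result:
26.78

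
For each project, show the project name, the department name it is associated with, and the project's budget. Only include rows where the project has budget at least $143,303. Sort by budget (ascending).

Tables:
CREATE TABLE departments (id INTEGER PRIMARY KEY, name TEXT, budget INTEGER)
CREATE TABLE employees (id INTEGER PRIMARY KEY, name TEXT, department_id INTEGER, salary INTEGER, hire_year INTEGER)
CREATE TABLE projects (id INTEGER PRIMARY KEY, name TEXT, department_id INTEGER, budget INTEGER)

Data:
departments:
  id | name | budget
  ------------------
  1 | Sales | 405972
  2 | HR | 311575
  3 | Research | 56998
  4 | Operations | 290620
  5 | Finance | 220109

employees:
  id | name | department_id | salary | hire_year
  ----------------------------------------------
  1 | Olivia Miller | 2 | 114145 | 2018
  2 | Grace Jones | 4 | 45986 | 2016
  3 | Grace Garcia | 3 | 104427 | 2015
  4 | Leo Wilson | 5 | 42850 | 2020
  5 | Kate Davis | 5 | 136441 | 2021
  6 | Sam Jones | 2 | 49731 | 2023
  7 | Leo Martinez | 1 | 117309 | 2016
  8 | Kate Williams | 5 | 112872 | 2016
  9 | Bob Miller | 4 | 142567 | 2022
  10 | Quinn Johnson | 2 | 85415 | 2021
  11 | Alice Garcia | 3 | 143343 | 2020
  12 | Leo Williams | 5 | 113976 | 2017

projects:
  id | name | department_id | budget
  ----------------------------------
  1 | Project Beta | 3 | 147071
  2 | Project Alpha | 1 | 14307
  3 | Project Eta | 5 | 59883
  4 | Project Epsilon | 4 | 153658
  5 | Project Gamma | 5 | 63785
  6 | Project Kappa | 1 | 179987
SELECT c.name, p.name AS department, c.budget FROM projects c JOIN departments p ON c.department_id = p.id WHERE c.budget >= 143303 ORDER BY c.budget ASC

Execution result:
name | department | budget
Project Beta | Research | 147071
Project Epsilon | Operations | 153658
Project Kappa | Sales | 179987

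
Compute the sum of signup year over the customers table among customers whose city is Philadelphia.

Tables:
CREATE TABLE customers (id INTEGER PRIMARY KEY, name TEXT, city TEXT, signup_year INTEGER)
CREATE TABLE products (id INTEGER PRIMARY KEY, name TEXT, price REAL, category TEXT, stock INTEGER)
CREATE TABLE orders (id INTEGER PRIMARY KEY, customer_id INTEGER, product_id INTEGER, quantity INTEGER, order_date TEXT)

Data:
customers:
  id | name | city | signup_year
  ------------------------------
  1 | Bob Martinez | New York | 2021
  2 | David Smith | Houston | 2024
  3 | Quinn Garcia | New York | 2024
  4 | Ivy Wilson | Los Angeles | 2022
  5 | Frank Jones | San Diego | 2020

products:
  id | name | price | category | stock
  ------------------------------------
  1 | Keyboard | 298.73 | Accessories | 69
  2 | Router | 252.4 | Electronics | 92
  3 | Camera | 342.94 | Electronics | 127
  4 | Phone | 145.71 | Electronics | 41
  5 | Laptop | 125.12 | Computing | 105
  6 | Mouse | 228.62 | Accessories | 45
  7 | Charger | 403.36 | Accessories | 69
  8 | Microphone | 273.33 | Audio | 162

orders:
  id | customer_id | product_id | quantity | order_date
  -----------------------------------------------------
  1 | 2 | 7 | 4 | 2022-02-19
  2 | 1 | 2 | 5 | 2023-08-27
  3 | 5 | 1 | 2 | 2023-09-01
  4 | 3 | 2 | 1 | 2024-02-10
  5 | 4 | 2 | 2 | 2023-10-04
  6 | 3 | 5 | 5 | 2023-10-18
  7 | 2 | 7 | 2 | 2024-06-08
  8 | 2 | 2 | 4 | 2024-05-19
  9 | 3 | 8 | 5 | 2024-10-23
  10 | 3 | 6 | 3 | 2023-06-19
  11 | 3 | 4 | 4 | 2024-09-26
SELECT SUM(signup_year) FROM customers WHERE city = 'Philadelphia'

Execution result:
NULL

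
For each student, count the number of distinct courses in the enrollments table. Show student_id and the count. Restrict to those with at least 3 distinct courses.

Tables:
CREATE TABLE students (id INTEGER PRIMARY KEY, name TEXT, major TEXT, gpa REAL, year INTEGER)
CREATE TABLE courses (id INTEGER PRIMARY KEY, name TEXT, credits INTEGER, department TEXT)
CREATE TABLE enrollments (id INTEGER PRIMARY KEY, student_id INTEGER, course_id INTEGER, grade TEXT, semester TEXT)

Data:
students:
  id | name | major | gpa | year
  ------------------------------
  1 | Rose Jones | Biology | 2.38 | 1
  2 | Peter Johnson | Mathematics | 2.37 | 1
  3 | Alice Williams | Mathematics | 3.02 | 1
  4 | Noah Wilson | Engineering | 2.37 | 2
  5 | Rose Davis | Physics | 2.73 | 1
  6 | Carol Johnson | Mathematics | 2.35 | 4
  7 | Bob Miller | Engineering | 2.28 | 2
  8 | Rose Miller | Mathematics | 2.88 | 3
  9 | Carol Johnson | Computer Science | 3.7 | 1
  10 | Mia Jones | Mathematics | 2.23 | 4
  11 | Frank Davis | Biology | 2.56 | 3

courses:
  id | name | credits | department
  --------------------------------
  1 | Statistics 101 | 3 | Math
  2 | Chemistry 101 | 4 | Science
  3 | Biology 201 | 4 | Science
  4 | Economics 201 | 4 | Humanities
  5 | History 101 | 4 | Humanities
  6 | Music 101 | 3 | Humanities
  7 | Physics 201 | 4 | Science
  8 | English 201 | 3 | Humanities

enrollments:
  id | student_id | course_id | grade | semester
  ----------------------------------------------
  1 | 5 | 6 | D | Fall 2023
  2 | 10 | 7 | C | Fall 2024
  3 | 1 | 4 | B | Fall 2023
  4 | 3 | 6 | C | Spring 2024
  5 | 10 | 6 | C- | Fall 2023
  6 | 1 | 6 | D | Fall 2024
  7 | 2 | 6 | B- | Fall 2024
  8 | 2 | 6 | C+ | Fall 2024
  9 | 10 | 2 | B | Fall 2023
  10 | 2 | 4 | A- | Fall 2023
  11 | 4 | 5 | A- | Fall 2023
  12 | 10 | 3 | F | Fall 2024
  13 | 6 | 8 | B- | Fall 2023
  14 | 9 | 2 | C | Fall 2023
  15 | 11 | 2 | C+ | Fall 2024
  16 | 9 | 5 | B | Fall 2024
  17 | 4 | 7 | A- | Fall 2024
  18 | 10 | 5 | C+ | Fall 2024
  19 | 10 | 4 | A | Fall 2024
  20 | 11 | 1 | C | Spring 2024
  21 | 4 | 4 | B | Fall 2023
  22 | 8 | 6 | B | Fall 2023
SELECT student_id, COUNT(DISTINCT course_id) AS distinct_course_count FROM enrollments GROUP BY student_id HAVING COUNT(DISTINCT course_id) >= 3

Execution result:
student_id | distinct_course_count
4 | 3
10 | 6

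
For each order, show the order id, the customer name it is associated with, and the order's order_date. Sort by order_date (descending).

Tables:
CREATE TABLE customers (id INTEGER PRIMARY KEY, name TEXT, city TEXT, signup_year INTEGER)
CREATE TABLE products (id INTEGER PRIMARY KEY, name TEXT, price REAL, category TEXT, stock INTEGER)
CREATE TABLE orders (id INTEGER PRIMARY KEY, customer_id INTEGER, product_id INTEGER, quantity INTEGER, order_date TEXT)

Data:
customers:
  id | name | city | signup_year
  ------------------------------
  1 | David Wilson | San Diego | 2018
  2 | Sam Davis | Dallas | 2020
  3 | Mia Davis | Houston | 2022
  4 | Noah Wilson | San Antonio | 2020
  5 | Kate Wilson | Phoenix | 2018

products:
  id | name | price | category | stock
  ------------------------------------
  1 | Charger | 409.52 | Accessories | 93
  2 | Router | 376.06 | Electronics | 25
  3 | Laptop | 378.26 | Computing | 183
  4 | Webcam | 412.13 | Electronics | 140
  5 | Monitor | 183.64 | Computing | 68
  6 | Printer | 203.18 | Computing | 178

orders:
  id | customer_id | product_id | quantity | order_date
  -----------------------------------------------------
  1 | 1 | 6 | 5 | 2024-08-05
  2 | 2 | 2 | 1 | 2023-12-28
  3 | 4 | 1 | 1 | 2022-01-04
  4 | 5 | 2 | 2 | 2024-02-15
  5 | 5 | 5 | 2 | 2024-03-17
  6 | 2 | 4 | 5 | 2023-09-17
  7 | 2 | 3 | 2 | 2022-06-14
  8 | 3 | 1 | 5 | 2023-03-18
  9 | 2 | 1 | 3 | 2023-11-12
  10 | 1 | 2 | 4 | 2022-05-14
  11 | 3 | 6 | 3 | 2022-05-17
SELECT c.id, p.name AS customer, c.order_date FROM orders c JOIN customers p ON c.customer_id = p.id ORDER BY c.order_date DESC

Execution result:
id | customer | order_date
1 | David Wilson | 2024-08-05
5 | Kate Wilson | 2024-03-17
4 | Kate Wilson | 2024-02-15
2 | Sam Davis | 2023-12-28
9 | Sam Davis | 2023-11-12
6 | Sam Davis | 2023-09-17
8 | Mia Davis | 2023-03-18
7 | Sam Davis | 2022-06-14
11 | Mia Davis | 2022-05-17
10 | David Wilson | 2022-05-14
3 | Noah Wilson | 2022-01-04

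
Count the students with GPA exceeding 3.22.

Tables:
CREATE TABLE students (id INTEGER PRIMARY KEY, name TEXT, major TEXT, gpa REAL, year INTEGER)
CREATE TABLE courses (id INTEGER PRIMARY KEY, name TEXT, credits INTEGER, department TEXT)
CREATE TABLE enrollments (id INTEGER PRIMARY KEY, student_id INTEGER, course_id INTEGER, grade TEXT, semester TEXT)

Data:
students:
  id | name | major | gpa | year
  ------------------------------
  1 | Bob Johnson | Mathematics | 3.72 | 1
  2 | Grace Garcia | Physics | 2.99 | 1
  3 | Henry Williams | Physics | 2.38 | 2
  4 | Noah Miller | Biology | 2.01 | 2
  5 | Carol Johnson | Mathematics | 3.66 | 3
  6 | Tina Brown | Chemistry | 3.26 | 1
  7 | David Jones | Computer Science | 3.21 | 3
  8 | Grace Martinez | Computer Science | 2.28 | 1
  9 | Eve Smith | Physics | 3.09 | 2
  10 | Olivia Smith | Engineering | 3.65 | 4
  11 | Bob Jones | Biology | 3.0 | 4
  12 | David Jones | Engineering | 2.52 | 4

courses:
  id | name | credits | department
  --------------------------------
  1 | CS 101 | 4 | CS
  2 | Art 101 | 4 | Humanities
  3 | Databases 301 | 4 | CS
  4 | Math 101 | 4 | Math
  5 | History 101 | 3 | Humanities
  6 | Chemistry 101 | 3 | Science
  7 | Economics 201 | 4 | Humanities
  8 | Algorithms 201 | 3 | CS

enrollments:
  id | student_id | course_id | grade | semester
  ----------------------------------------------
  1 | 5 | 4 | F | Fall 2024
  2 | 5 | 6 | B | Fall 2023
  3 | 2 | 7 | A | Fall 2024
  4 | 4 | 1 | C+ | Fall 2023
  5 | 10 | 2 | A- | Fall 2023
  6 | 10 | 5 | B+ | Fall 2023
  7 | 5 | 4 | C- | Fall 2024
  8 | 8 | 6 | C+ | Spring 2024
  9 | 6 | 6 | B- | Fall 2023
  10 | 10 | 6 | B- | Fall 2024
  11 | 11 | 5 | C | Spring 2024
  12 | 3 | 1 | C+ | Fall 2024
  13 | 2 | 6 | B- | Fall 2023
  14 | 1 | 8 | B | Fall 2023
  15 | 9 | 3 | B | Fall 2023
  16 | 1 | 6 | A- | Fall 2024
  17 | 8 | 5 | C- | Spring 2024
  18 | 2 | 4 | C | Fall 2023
SELECT COUNT(*) FROM students WHERE gpa > 3.22

Execution result:
4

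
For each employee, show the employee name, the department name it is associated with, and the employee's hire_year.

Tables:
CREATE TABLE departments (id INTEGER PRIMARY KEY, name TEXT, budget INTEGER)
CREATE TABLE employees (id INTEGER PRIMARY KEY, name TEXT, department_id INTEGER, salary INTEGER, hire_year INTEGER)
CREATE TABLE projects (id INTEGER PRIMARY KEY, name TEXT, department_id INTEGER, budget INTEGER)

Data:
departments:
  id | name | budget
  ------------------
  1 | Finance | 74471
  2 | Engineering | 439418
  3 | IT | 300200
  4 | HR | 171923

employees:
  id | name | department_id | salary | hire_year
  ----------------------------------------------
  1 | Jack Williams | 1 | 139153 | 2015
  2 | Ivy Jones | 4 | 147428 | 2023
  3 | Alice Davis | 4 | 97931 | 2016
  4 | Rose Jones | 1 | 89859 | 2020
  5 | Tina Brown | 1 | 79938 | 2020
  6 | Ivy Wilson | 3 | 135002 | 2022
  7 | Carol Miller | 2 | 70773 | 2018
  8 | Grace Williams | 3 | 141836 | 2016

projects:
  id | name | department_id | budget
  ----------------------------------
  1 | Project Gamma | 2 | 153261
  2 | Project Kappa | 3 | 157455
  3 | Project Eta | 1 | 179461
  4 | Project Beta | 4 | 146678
SELECT c.name, p.name AS department, c.hire_year FROM employees c JOIN departments p ON c.department_id = p.id

Execution result:
name | department | hire_year
Jack Williams | Finance | 2015
Ivy Jones | HR | 2023
Alice Davis | HR | 2016
Rose Jones | Finance | 2020
Tina Brown | Finance | 2020
Ivy Wilson | IT | 2022
Carol Miller | Engineering | 2018
Grace Williams | IT | 2016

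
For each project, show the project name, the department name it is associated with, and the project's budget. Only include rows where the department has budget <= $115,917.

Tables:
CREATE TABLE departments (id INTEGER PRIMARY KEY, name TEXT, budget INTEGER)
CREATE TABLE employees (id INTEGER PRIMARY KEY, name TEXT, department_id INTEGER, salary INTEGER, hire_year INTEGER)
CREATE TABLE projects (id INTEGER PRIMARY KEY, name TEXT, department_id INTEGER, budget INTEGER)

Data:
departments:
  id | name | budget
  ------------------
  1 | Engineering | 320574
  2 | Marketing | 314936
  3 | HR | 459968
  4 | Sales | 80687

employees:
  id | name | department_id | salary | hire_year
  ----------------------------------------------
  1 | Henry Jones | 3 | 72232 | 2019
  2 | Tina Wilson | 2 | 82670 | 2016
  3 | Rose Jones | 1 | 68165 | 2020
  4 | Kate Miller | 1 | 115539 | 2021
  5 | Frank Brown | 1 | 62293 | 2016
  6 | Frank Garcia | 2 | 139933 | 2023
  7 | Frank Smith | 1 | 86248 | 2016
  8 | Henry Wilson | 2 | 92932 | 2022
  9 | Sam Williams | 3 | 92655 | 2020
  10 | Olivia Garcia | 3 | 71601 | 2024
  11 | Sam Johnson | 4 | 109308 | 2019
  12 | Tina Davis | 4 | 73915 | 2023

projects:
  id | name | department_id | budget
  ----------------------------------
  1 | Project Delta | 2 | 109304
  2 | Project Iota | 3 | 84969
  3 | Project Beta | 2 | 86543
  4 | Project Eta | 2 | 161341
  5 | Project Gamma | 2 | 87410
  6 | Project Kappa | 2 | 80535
SELECT c.name, p.name AS department, c.budget FROM projects c JOIN departments p ON c.department_id = p.id WHERE p.budget <= 115917

Execution result:
(no rows)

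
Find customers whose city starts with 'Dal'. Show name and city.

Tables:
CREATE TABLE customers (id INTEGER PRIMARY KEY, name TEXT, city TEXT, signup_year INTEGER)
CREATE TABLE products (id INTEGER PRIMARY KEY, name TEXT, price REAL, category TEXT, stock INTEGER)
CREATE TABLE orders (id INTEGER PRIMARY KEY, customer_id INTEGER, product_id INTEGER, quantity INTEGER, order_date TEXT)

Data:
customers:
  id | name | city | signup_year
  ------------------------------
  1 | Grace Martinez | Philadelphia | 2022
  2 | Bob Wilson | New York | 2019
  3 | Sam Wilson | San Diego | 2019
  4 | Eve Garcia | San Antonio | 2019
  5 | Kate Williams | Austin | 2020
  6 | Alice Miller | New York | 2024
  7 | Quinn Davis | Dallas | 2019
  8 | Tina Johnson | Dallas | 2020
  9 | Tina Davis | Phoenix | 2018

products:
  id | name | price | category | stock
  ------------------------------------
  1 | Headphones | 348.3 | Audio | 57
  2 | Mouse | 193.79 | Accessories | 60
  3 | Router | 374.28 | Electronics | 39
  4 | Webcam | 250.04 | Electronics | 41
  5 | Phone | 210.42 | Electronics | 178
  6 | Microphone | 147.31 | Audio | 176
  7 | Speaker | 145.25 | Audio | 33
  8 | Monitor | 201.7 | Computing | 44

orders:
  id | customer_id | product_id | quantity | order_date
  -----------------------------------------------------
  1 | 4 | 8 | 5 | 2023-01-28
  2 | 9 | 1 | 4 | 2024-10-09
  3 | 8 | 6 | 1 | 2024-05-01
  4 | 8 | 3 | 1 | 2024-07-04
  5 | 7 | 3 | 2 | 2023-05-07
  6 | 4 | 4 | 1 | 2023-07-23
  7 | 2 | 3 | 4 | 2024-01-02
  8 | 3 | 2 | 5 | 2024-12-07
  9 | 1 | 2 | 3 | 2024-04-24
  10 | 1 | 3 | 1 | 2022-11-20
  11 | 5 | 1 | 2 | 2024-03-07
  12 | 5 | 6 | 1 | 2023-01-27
SELECT name, city FROM customers WHERE city LIKE 'Dal%'

Execution result:
name | city
Quinn Davis | Dallas
Tina Johnson | Dallas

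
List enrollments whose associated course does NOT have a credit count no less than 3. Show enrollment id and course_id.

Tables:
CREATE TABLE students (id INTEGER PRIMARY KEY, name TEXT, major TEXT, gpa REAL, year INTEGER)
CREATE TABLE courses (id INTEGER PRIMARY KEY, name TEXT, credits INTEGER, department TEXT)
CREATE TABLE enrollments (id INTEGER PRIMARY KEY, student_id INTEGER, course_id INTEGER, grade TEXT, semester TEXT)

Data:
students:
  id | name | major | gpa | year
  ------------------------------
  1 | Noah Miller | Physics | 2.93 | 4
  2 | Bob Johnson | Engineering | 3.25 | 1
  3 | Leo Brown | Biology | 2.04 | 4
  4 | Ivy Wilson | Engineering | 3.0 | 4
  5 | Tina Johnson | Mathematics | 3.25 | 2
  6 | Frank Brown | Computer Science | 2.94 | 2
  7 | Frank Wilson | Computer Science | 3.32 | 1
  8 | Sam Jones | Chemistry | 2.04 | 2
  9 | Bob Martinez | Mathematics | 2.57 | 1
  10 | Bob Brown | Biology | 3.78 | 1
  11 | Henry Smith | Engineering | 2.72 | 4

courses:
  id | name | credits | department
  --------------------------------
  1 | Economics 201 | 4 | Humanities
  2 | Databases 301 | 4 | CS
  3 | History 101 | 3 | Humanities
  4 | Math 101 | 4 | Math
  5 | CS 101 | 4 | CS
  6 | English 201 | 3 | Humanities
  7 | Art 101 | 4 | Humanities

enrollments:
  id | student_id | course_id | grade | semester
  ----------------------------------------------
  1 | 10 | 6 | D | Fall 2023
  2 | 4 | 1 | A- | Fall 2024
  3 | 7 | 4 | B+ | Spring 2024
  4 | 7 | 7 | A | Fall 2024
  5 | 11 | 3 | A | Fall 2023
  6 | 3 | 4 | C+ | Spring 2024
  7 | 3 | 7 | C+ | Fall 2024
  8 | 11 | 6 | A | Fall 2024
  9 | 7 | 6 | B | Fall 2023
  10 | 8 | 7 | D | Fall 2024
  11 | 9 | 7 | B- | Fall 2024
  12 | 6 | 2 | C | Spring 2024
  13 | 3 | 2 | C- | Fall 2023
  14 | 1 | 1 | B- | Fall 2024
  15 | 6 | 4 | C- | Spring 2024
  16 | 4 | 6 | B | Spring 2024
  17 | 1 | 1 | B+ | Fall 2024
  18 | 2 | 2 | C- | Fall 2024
SELECT id, course_id FROM enrollments WHERE course_id NOT IN (SELECT id FROM courses WHERE credits >= 3)

Execution result:
(no rows)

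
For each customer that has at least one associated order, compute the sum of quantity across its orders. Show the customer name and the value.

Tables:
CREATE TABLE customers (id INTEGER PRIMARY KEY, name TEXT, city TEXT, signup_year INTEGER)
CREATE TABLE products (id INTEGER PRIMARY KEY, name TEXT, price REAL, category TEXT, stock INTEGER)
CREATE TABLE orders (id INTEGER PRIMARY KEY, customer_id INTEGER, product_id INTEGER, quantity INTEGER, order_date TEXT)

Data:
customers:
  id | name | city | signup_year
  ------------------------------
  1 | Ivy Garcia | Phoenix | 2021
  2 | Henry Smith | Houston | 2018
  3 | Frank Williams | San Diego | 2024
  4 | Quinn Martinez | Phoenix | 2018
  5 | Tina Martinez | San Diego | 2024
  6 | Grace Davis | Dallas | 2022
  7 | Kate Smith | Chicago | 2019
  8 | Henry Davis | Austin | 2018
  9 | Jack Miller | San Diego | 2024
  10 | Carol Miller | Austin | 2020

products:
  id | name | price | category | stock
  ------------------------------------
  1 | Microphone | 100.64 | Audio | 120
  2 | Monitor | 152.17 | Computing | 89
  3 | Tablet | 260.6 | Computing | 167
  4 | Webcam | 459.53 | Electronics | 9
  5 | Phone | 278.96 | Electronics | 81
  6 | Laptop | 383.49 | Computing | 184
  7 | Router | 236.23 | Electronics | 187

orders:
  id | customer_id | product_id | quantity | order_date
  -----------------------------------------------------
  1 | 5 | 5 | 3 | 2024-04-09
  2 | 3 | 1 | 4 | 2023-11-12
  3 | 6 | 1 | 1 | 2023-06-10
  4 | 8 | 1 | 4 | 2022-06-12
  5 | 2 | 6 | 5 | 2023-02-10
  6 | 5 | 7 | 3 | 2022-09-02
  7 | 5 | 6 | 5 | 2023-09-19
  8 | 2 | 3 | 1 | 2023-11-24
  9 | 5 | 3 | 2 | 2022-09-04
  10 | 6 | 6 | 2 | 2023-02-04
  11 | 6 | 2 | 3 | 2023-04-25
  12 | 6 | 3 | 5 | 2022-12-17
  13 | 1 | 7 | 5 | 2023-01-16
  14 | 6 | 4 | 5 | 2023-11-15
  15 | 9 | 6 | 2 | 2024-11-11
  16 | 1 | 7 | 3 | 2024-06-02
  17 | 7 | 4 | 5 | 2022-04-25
SELECT p.name, SUM(c.quantity) AS sum_quantity FROM orders c JOIN customers p ON c.customer_id = p.id GROUP BY p.id, p.name

Execution result:
name | sum_quantity
Ivy Garcia | 8
Henry Smith | 6
Frank Williams | 4
Tina Martinez | 13
Grace Davis | 16
Kate Smith | 5
Henry Davis | 4
Jack Miller | 2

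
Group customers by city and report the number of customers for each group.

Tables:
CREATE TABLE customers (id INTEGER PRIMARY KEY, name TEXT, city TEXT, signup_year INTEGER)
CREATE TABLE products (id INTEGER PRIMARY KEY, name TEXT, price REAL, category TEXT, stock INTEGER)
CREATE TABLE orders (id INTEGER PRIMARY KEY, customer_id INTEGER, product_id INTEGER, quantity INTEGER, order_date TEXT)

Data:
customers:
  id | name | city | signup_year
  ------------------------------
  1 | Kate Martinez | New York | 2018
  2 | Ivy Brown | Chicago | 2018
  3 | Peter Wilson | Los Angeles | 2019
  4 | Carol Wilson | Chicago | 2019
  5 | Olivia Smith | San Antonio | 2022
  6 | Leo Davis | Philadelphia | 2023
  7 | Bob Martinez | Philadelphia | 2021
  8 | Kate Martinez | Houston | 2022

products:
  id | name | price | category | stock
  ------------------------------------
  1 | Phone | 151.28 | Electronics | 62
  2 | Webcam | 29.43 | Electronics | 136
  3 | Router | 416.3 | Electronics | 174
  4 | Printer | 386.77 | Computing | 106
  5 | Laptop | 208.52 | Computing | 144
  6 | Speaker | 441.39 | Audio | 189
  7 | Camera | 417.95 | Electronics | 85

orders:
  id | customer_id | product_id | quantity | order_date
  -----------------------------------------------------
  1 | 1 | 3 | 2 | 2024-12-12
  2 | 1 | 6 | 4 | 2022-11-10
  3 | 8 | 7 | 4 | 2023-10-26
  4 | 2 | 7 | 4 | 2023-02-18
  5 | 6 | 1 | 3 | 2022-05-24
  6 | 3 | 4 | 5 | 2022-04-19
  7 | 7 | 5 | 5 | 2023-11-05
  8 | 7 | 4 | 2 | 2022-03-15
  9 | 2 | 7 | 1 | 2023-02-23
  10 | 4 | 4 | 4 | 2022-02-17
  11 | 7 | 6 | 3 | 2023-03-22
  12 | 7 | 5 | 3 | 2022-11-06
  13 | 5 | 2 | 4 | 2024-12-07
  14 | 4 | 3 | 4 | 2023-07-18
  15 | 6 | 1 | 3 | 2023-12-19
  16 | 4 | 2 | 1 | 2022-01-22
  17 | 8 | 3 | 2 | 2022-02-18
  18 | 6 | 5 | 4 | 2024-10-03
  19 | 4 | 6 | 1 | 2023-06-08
SELECT city, COUNT(*) AS n FROM customers GROUP BY city

Execution result:
city | n
Chicago | 2
Houston | 1
Los Angeles | 1
New York | 1
Philadelphia | 2
San Antonio | 1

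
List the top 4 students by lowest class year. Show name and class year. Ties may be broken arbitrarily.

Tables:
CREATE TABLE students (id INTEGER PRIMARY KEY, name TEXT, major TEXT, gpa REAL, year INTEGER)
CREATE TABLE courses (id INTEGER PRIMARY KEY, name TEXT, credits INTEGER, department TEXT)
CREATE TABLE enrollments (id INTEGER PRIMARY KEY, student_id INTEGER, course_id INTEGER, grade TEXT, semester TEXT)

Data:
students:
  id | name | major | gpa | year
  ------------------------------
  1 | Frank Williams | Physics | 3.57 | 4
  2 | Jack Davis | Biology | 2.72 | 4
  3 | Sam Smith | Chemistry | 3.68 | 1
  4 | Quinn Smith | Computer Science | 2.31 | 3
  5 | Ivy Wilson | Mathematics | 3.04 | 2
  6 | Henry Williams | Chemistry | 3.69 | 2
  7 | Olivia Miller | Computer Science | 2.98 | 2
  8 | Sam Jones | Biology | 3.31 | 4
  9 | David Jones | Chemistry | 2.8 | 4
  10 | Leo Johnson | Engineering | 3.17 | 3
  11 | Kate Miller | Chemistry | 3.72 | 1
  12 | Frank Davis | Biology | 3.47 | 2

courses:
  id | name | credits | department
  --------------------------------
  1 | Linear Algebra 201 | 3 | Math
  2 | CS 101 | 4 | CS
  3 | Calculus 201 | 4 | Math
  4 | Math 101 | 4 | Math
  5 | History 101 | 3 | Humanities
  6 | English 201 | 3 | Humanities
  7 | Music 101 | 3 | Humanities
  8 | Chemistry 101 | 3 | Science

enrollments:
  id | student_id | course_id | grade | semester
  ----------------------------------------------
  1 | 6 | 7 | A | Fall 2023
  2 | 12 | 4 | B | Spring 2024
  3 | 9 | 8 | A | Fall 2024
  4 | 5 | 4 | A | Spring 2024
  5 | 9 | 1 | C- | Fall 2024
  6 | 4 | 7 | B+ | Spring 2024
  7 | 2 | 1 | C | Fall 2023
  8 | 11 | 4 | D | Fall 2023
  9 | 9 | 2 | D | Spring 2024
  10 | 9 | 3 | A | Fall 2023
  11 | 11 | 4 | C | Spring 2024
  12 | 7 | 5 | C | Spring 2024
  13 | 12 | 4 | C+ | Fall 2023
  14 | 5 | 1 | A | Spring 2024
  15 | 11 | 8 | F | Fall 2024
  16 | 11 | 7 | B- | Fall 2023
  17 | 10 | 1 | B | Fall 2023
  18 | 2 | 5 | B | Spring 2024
SELECT name, year FROM students ORDER BY year ASC LIMIT 4

Execution result:
name | year
Sam Smith | 1
Kate Miller | 1
Ivy Wilson | 2
Henry Williams | 2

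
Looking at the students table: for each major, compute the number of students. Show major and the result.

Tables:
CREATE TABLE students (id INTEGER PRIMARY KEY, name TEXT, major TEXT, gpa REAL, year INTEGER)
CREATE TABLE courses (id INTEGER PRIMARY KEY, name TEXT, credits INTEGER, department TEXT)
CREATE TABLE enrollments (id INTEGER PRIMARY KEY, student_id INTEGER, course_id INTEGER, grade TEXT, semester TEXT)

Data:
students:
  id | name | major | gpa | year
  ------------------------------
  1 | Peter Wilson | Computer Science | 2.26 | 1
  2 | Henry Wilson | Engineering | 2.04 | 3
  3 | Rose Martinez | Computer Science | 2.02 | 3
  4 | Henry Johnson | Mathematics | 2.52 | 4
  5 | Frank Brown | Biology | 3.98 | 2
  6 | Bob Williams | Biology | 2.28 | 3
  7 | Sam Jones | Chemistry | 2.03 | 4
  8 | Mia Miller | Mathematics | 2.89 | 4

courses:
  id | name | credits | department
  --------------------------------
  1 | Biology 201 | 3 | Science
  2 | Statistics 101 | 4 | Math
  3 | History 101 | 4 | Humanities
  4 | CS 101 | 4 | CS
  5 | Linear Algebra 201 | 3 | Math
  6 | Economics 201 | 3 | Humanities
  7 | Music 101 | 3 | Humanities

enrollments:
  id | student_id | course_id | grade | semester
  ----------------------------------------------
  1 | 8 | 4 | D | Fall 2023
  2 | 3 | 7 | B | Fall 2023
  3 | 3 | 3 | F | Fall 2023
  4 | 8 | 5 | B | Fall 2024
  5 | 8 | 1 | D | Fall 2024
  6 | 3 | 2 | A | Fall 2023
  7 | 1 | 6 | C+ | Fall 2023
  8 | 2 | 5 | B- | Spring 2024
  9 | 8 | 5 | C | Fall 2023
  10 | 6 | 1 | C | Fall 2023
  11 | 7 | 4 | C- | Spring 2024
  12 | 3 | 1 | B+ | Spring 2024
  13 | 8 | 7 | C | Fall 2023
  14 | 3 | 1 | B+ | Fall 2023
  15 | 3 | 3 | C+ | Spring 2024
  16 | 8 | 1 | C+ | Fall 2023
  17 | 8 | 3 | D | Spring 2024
SELECT major, COUNT(*) AS n FROM students GROUP BY major

Execution result:
major | n
Biology | 2
Chemistry | 1
Computer Science | 2
Engineering | 1
Mathematics | 2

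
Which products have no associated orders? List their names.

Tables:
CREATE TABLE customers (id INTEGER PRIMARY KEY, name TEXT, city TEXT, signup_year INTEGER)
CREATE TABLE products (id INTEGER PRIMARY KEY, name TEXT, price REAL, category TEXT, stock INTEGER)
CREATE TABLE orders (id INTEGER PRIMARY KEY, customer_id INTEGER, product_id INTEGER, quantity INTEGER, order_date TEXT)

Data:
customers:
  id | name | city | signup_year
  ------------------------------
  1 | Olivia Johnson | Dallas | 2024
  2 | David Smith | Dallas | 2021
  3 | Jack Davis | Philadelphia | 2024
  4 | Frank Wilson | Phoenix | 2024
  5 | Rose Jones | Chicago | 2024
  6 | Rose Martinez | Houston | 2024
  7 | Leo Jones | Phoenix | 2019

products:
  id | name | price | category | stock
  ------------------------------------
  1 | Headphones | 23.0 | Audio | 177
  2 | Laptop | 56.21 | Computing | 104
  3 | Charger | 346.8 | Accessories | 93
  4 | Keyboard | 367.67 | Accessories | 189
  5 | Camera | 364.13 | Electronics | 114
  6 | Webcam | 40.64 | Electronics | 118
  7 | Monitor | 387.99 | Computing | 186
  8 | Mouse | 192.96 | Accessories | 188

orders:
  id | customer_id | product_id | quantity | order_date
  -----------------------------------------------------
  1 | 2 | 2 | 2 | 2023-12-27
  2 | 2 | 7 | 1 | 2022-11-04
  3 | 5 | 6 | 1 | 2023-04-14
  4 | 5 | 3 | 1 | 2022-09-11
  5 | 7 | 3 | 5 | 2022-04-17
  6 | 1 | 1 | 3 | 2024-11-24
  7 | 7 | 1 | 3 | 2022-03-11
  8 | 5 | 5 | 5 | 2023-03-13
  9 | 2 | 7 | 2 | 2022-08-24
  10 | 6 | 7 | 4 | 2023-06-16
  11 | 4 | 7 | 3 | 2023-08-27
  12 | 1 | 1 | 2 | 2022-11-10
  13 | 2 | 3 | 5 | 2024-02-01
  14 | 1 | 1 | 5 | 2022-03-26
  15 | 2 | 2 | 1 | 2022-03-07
SELECT p.name FROM products p LEFT JOIN orders c ON c.product_id = p.id WHERE c.id IS NULL

Execution result:
name
Keyboard
Mouse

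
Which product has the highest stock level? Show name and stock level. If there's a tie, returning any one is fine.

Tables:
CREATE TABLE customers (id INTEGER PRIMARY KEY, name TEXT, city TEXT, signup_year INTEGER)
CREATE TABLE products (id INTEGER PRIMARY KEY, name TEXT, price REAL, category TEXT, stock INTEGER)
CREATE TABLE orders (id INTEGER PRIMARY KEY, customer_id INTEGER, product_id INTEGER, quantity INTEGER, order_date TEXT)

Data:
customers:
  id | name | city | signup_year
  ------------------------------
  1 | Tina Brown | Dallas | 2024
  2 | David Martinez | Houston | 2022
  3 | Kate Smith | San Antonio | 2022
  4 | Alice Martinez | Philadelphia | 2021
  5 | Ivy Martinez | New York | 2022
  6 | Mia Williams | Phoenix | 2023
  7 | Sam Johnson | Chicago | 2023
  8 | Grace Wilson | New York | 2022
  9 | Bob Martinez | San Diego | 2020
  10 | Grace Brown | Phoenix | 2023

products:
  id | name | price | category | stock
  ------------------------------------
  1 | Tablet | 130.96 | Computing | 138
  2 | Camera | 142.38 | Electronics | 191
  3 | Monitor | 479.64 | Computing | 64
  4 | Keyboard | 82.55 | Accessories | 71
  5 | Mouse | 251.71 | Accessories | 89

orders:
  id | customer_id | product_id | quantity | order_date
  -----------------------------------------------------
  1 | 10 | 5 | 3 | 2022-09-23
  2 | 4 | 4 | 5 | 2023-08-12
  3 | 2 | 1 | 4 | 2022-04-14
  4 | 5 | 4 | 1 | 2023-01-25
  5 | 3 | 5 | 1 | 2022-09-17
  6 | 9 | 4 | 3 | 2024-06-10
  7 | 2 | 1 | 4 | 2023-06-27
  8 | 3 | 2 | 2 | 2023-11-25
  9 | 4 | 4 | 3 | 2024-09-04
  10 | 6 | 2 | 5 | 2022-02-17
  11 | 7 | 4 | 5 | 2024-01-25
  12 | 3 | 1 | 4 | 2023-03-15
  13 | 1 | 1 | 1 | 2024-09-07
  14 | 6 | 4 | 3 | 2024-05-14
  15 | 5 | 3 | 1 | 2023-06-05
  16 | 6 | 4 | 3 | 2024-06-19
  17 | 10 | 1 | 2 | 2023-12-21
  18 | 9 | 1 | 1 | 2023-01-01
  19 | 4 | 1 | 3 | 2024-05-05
SELECT name, stock FROM products ORDER BY stock DESC LIMIT 1

Execution result:
name | stock
Camera | 191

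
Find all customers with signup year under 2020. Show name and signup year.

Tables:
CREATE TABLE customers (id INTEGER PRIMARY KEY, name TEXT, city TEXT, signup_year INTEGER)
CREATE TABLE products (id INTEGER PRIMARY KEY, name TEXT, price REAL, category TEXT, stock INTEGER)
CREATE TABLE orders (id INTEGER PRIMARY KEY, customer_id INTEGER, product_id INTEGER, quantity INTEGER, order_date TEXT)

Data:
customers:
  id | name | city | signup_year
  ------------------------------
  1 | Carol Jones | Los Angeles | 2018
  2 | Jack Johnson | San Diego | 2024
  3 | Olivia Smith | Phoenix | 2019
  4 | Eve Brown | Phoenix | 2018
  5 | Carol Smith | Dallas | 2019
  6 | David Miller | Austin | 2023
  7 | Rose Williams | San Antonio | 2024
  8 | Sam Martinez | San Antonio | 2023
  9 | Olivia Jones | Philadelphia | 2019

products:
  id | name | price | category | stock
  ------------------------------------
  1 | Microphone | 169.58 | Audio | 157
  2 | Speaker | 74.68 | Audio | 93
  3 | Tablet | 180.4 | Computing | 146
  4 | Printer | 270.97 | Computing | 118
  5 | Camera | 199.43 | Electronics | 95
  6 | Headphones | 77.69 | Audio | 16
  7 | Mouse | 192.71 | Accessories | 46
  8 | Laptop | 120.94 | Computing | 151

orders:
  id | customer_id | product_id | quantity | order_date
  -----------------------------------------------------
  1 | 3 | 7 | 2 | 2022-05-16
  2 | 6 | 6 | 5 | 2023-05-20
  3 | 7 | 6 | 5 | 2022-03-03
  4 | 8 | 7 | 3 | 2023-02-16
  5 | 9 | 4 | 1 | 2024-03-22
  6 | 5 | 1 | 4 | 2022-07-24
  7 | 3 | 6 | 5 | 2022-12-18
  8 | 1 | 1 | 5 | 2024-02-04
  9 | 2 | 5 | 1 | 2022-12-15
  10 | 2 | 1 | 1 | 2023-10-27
SELECT name, signup_year FROM customers WHERE signup_year < 2020

Execution result:
name | signup_year
Carol Jones | 2018
Olivia Smith | 2019
Eve Brown | 2018
Carol Smith | 2019
Olivia Jones | 2019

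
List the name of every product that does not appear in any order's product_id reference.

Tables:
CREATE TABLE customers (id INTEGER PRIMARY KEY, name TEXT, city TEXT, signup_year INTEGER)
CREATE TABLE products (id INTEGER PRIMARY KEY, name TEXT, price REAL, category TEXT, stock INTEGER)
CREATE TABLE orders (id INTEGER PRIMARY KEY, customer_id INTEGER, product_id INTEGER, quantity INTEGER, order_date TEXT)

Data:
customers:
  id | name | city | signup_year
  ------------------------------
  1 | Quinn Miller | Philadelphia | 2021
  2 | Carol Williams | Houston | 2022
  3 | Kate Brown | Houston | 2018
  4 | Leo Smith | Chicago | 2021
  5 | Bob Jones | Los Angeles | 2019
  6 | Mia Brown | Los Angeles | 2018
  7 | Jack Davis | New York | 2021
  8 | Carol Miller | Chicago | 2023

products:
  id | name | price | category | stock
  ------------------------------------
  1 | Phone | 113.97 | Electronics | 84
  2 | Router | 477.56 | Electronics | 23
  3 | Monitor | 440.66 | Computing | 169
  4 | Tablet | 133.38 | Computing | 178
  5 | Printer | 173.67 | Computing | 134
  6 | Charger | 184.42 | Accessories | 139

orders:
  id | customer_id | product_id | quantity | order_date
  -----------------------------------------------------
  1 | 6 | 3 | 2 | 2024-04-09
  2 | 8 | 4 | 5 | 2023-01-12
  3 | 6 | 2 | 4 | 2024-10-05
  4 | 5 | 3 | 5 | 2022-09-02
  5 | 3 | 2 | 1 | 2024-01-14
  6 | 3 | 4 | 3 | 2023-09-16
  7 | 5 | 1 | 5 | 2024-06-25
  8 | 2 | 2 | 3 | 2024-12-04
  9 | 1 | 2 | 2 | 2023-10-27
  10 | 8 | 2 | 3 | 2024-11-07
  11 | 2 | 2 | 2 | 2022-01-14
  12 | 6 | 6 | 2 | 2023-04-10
SELECT p.name FROM products p LEFT JOIN orders c ON c.product_id = p.id WHERE c.id IS NULL

Execution result:
Printer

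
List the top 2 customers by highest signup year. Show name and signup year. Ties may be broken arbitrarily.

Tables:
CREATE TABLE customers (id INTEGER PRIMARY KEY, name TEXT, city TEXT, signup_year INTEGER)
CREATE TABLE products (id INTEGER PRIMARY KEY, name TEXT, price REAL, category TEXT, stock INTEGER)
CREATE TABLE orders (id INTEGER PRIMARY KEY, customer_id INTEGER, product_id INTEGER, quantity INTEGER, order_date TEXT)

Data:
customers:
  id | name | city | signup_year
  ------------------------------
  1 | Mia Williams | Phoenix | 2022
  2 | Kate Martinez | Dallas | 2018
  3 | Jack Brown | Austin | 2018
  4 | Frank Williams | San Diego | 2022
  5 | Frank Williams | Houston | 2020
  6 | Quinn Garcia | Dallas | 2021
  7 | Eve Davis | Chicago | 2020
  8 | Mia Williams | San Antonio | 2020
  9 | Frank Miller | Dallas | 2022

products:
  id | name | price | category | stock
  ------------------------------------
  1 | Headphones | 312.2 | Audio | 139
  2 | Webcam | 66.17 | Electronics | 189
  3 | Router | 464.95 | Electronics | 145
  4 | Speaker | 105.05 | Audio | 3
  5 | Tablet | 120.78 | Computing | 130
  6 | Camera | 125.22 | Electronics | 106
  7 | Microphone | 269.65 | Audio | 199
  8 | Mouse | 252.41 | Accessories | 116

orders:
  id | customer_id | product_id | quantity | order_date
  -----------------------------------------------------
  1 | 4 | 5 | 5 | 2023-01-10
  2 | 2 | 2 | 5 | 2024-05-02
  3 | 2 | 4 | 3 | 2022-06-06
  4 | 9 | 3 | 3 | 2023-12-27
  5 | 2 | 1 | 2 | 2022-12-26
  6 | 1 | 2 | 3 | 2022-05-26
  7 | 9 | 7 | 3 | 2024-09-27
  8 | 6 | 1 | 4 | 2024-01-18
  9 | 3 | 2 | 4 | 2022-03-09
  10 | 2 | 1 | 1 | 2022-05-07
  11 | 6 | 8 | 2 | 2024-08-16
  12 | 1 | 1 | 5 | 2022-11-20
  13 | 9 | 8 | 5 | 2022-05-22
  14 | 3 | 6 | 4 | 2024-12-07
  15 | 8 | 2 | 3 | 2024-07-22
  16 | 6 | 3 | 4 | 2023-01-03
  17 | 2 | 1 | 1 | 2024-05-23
SELECT name, signup_year FROM customers ORDER BY signup_year DESC LIMIT 2

Execution result:
name | signup_year
Mia Williams | 2022
Frank Williams | 2022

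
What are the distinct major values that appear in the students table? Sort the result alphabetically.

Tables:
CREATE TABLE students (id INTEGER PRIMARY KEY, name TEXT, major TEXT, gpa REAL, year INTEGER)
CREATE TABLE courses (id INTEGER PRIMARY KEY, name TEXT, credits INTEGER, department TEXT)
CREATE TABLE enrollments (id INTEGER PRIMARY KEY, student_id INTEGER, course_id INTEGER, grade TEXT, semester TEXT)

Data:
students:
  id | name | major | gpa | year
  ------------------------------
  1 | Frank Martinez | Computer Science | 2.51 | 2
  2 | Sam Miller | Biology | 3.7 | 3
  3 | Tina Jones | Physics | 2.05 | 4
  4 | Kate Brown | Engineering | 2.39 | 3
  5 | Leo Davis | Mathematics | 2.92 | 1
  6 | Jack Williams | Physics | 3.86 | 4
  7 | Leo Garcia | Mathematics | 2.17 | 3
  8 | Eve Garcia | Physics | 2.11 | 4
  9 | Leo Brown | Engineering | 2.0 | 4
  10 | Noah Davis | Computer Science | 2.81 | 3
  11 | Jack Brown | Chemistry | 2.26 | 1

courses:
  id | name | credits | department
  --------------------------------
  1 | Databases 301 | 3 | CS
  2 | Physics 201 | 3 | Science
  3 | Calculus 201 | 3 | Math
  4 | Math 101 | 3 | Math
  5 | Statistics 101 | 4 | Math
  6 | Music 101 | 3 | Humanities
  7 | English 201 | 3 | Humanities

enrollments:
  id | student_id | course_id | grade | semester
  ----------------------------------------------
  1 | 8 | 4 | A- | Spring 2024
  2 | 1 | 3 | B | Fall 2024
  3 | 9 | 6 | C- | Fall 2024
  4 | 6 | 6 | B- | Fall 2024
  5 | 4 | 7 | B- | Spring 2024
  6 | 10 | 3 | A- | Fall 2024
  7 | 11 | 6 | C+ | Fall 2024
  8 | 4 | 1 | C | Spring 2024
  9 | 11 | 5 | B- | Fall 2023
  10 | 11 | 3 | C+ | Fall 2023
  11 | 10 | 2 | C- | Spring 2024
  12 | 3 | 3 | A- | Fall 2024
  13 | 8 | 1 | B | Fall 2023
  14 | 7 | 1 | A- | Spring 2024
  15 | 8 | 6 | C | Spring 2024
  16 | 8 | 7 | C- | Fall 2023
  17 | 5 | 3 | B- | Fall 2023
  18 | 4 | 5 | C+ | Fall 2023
SELECT DISTINCT major FROM students ORDER BY major

Execution result:
major
Biology
Chemistry
Computer Science
Engineering
Mathematics
Physics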